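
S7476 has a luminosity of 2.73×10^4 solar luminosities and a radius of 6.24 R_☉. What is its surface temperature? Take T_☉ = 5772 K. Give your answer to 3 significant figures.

2.97×10^4 K

T/T_☉ = (L/L_☉)^(1/4) / (R/R_☉)^(1/2)
T = 5772 × (2.73×10^4)^(1/4) / √(6.24) = 5772 × 12.85 / 2.498 = 2.970×10^4 K.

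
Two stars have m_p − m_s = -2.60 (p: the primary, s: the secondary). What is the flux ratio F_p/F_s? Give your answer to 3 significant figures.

11.0

F_p/F_s = 10^(−(m_p − m_s)/2.5) = 10^(2.60/2.5) = 10^1.040 = 10.96.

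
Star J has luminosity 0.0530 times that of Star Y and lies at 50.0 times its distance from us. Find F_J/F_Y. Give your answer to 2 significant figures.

F = L/(4πd²), so F_J/F_Y = (L_J/L_Y) / (d_J/d_Y)²
= 0.0530 / (50.0)² = 0.0530 / 2500 = 2.120×10^-5.

2.1×10^-5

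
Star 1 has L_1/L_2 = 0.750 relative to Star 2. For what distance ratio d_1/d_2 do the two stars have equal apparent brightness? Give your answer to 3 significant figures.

Equal flux requires L_1/d_1² = L_2/d_2², so d_1/d_2 = √(L_1/L_2)
= √(0.750) = 0.8660.

0.866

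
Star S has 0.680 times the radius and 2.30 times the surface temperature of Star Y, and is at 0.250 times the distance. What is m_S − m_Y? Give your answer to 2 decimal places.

L_S/L_Y = (0.680)²(2.30)⁴ = 12.94.
F_S/F_Y = (L_S/L_Y)/(d_S/d_Y)² = 12.94/0.06250 = 207.0.
m_S − m_Y = −2.5 log₁₀(207.0) = -5.79.

-5.79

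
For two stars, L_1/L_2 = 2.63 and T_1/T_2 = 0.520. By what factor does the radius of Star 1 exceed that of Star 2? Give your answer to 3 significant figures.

L ∝ R²T⁴ gives R ∝ √L / T², so
R_1/R_2 = √(2.63) / (0.520)² = 1.622 / 0.2704 = 5.998.

6.00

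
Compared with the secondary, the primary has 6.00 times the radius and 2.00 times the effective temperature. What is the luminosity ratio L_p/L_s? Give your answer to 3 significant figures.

From the Stefan–Boltzmann law, L ∝ R²T⁴, so
L_p/L_s = (R_p/R_s)² (T_p/T_s)⁴ = (6.00)² × (2.00)⁴ = 36.00 × 16.00 = 576.0.

576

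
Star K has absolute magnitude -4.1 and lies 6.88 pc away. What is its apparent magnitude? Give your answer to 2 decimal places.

m = M + 5 log₁₀(d/10 pc) = -4.1 + 5 log₁₀(6.88/10)
  = -4.1 + 5 × -0.162 = -4.1 + -0.81 = -4.91.

-4.91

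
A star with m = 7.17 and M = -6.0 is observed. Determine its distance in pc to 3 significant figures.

m − M = 5 log₁₀(d/10 pc)
7.17 − (-6.0) = 13.17 = 5 log₁₀(d/10)
d = 10 × 10^(13.17/5) = 10 × 10^2.634 = 4305 pc.

4.31×10^3 pc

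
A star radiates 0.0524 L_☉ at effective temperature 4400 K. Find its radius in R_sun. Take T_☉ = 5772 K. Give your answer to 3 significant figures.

0.394 R_sun

R/R_☉ = √(L/L_☉) / (T/T_☉)² = √(0.0524) / (0.7623)²
       = 0.2289 / 0.5811 = 0.3939.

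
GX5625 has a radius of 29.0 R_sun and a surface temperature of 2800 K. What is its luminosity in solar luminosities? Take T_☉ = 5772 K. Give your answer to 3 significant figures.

L/L_☉ = (R/R_☉)² (T/T_☉)⁴ = (29.0)² × (2800/5772)⁴
       = 841.0 × (0.4851)⁴ = 841.0 × 0.05538 = 46.57.

46.6 solar luminosities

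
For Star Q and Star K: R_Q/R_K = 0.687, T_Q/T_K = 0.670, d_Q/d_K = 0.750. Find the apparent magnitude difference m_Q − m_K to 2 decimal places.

1.93

L_Q/L_K = (0.687)²(0.670)⁴ = 0.09511.
F_Q/F_K = (L_Q/L_K)/(d_Q/d_K)² = 0.09511/0.5625 = 0.1691.
m_Q − m_K = −2.5 log₁₀(0.1691) = 1.93.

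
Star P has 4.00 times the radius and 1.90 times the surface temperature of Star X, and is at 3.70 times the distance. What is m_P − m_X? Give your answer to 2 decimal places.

-2.96

L_P/L_X = (4.00)²(1.90)⁴ = 208.5.
F_P/F_X = (L_P/L_X)/(d_P/d_X)² = 208.5/13.69 = 15.23.
m_P − m_X = −2.5 log₁₀(15.23) = -2.96.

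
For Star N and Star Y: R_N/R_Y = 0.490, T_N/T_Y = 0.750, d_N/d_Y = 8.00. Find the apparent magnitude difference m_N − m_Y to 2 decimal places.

L_N/L_Y = (0.490)²(0.750)⁴ = 0.07597.
F_N/F_Y = (L_N/L_Y)/(d_N/d_Y)² = 0.07597/64.00 = 0.001187.
m_N − m_Y = −2.5 log₁₀(0.001187) = 7.31.

7.31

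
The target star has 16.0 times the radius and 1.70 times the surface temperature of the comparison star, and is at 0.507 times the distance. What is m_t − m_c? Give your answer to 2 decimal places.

-9.80

L_t/L_c = (16.0)²(1.70)⁴ = 2138.
F_t/F_c = (L_t/L_c)/(d_t/d_c)² = 2138/0.2570 = 8318.
m_t − m_c = −2.5 log₁₀(8318) = -9.80.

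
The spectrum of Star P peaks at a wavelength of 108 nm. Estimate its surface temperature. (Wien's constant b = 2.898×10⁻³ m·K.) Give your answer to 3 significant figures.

2.68×10^4 K

T = b/λ_max = 2.898×10⁻³ / (108×10⁻⁹) = 2.683×10^4 K.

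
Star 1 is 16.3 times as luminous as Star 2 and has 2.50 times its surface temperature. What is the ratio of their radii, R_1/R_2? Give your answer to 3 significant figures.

0.646

L ∝ R²T⁴ gives R ∝ √L / T², so
R_1/R_2 = √(16.3) / (2.50)² = 4.037 / 6.250 = 0.6460.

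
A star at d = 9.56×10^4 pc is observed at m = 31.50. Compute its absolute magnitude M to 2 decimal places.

11.60

M = m − 5 log₁₀(d/10 pc) = 31.50 − 5 log₁₀(9.56×10^4/10)
  = 31.50 − 5 × 3.980 = 31.50 − 19.90 = 11.60.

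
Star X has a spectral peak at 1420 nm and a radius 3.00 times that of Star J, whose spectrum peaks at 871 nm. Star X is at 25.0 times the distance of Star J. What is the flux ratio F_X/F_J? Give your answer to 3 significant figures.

0.00204

Wien's law: T_X/T_J = λ_J/λ_X = 871/1420 = 0.6134.
L_X/L_J = (R_X/R_J)²(T_X/T_J)⁴ = (3.00)²(0.6134)⁴ = 1.274.
F_X/F_J = (L_X/L_J)/(d_X/d_J)² = 1.274/(25.0)² = 0.002038.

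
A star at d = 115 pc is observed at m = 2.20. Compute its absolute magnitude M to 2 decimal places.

M = m − 5 log₁₀(d/10 pc) = 2.20 − 5 log₁₀(115/10)
  = 2.20 − 5 × 1.061 = 2.20 − 5.30 = -3.10.

-3.10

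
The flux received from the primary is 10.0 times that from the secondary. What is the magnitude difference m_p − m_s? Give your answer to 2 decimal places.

-2.50

m_p − m_s = −2.5 log₁₀(F_p/F_s) = −2.5 log₁₀(10.0) = −2.5 × (1.000) = -2.500.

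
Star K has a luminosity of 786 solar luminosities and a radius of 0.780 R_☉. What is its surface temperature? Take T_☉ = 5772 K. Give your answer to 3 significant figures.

3.46×10^4 K

T/T_☉ = (L/L_☉)^(1/4) / (R/R_☉)^(1/2)
T = 5772 × (786)^(1/4) / √(0.780) = 5772 × 5.295 / 0.8832 = 3.460×10^4 K.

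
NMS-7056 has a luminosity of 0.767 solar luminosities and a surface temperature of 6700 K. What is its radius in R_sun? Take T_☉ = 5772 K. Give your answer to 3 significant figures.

R/R_☉ = √(L/L_☉) / (T/T_☉)² = √(0.767) / (1.161)²
       = 0.8758 / 1.347 = 0.6500.

0.650 R_sun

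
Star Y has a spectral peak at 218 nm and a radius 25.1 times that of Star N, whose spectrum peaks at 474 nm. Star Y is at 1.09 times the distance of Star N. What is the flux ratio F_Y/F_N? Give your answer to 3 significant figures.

Wien's law: T_Y/T_N = λ_N/λ_Y = 474/218 = 2.174.
L_Y/L_N = (R_Y/R_N)²(T_Y/T_N)⁴ = (25.1)²(2.174)⁴ = 1.408×10^4.
F_Y/F_N = (L_Y/L_N)/(d_Y/d_N)² = 1.408×10^4/(1.09)² = 1.185×10^4.

1.19×10^4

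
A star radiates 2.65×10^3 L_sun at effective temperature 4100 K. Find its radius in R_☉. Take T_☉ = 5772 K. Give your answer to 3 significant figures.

102 R_☉

R/R_☉ = √(L/L_☉) / (T/T_☉)² = √(2.65×10^3) / (0.7103)²
       = 51.48 / 0.5046 = 102.0.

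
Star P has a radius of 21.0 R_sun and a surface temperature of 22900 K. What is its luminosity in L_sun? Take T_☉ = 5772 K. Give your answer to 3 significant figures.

1.09×10^5 L_sun

L/L_☉ = (R/R_☉)² (T/T_☉)⁴ = (21.0)² × (22900/5772)⁴
       = 441.0 × (3.967)⁴ = 441.0 × 247.8 = 1.093×10^5.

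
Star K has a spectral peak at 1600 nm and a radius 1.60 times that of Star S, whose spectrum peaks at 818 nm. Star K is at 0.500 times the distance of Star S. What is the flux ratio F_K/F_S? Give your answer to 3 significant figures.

Wien's law: T_K/T_S = λ_S/λ_K = 818/1600 = 0.5112.
L_K/L_S = (R_K/R_S)²(T_K/T_S)⁴ = (1.60)²(0.5112)⁴ = 0.1749.
F_K/F_S = (L_K/L_S)/(d_K/d_S)² = 0.1749/(0.500)² = 0.6996.

0.700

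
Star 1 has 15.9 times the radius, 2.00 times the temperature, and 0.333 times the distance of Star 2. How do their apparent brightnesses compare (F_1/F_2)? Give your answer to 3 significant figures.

3.65×10^4

L_1/L_2 = (R_1/R_2)²(T_1/T_2)⁴ = (15.9)² × (2.00)⁴ = 4045.
F_1/F_2 = (L_1/L_2)/(d_1/d_2)² = 4045 / (0.333)² = 3.648×10^4.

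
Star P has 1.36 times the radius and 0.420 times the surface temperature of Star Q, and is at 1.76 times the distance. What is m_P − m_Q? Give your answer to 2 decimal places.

4.33

L_P/L_Q = (1.36)²(0.420)⁴ = 0.05755.
F_P/F_Q = (L_P/L_Q)/(d_P/d_Q)² = 0.05755/3.098 = 0.01858.
m_P − m_Q = −2.5 log₁₀(0.01858) = 4.33.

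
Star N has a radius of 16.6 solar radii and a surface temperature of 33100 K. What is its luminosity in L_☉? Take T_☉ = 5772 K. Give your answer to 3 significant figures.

2.98×10^5 L_☉

L/L_☉ = (R/R_☉)² (T/T_☉)⁴ = (16.6)² × (33100/5772)⁴
       = 275.6 × (5.735)⁴ = 275.6 × 1081 = 2.980×10^5.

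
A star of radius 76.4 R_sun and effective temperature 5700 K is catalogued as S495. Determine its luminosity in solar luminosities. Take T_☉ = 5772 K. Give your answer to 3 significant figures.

5.55×10^3 solar luminosities

L/L_☉ = (R/R_☉)² (T/T_☉)⁴ = (76.4)² × (5700/5772)⁴
       = 5837 × (0.9875)⁴ = 5837 × 0.9510 = 5551.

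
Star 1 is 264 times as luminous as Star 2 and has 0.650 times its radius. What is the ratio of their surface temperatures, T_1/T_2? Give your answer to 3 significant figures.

L ∝ R²T⁴ gives T ∝ (L/R²)^(1/4), so
T_1/T_2 = (264 / 0.650²)^(1/4) = (624.9)^(1/4) = 5.000.

5.00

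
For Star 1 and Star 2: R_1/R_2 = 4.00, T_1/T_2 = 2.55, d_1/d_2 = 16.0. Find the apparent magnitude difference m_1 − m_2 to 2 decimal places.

L_1/L_2 = (4.00)²(2.55)⁴ = 676.5.
F_1/F_2 = (L_1/L_2)/(d_1/d_2)² = 676.5/256.0 = 2.643.
m_1 − m_2 = −2.5 log₁₀(2.643) = -1.06.

-1.06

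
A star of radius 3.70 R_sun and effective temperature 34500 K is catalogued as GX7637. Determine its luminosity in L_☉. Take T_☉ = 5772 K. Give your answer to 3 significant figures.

L/L_☉ = (R/R_☉)² (T/T_☉)⁴ = (3.70)² × (34500/5772)⁴
       = 13.69 × (5.977)⁴ = 13.69 × 1276 = 1.747×10^4.

1.75×10^4 L_☉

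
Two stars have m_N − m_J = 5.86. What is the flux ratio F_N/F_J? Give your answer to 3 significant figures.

0.00453

F_N/F_J = 10^(−(m_N − m_J)/2.5) = 10^(-5.86/2.5) = 10^-2.344 = 0.004529.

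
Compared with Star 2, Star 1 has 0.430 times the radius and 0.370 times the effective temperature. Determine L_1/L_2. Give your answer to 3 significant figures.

0.00347

From the Stefan–Boltzmann law, L ∝ R²T⁴, so
L_1/L_2 = (R_1/R_2)² (T_1/T_2)⁴ = (0.430)² × (0.370)⁴ = 0.1849 × 0.01874 = 0.003465.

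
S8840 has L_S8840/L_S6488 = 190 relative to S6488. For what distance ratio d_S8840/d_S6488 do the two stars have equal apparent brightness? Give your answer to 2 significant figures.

14

Equal flux requires L_S8840/d_S8840² = L_S6488/d_S6488², so d_S8840/d_S6488 = √(L_S8840/L_S6488)
= √(190) = 13.78.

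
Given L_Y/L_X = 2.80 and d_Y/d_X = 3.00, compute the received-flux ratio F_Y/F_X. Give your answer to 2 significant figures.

F = L/(4πd²), so F_Y/F_X = (L_Y/L_X) / (d_Y/d_X)²
= 2.80 / (3.00)² = 2.80 / 9.000 = 0.3111.

0.31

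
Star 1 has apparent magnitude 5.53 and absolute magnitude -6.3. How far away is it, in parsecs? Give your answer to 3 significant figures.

m − M = 5 log₁₀(d/10 pc)
5.53 − (-6.3) = 11.83 = 5 log₁₀(d/10)
d = 10 × 10^(11.83/5) = 10 × 10^2.366 = 2323 pc.

2.32×10^3 pc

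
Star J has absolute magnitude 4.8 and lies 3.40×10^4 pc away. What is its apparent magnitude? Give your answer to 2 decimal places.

m = M + 5 log₁₀(d/10 pc) = 4.8 + 5 log₁₀(3.40×10^4/10)
  = 4.8 + 5 × 3.531 = 4.8 + 17.66 = 22.46.

22.46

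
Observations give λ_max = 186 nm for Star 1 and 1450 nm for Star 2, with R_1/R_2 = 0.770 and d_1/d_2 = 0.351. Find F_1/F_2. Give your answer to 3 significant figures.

Wien's law: T_1/T_2 = λ_2/λ_1 = 1450/186 = 7.796.
L_1/L_2 = (R_1/R_2)²(T_1/T_2)⁴ = (0.770)²(7.796)⁴ = 2190.
F_1/F_2 = (L_1/L_2)/(d_1/d_2)² = 2190/(0.351)² = 1.777×10^4.

1.78×10^4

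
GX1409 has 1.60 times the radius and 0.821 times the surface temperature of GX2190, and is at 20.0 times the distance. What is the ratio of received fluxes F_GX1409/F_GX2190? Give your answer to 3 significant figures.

0.00291

L_GX1409/L_GX2190 = (R_GX1409/R_GX2190)²(T_GX1409/T_GX2190)⁴ = (1.60)² × (0.821)⁴ = 1.163.
F_GX1409/F_GX2190 = (L_GX1409/L_GX2190)/(d_GX1409/d_GX2190)² = 1.163 / (20.0)² = 0.002908.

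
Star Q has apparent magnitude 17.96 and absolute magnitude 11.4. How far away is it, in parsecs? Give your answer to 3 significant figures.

205 pc

m − M = 5 log₁₀(d/10 pc)
17.96 − (11.4) = 6.56 = 5 log₁₀(d/10)
d = 10 × 10^(6.56/5) = 10 × 10^1.312 = 205.1 pc.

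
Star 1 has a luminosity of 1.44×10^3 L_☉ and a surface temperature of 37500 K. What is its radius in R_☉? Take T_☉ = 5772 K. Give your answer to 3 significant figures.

0.899 R_☉

R/R_☉ = √(L/L_☉) / (T/T_☉)² = √(1.44×10^3) / (6.497)²
       = 37.95 / 42.21 = 0.8990.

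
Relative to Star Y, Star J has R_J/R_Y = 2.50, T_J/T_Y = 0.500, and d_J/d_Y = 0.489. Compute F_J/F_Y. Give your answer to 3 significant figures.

1.63

L_J/L_Y = (R_J/R_Y)²(T_J/T_Y)⁴ = (2.50)² × (0.500)⁴ = 0.3906.
F_J/F_Y = (L_J/L_Y)/(d_J/d_Y)² = 0.3906 / (0.489)² = 1.634.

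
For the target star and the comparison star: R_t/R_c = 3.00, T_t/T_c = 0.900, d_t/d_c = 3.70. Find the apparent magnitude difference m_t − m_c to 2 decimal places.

0.91

L_t/L_c = (3.00)²(0.900)⁴ = 5.905.
F_t/F_c = (L_t/L_c)/(d_t/d_c)² = 5.905/13.69 = 0.4313.
m_t − m_c = −2.5 log₁₀(0.4313) = 0.91.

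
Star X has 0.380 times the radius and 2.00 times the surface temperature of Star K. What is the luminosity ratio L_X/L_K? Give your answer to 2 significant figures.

2.3

From the Stefan–Boltzmann law, L ∝ R²T⁴, so
L_X/L_K = (R_X/R_K)² (T_X/T_K)⁴ = (0.380)² × (2.00)⁴ = 0.1444 × 16.00 = 2.310.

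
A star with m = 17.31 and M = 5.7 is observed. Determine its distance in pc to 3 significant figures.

2.10×10^3 pc

m − M = 5 log₁₀(d/10 pc)
17.31 − (5.7) = 11.61 = 5 log₁₀(d/10)
d = 10 × 10^(11.61/5) = 10 × 10^2.322 = 2099 pc.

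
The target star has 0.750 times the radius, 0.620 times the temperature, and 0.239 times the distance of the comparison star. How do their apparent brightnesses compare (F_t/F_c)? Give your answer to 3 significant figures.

1.46

L_t/L_c = (R_t/R_c)²(T_t/T_c)⁴ = (0.750)² × (0.620)⁴ = 0.08312.
F_t/F_c = (L_t/L_c)/(d_t/d_c)² = 0.08312 / (0.239)² = 1.455.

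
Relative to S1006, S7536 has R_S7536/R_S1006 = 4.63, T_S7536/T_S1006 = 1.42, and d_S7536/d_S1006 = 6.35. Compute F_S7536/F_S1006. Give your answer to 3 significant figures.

2.16

L_S7536/L_S1006 = (R_S7536/R_S1006)²(T_S7536/T_S1006)⁴ = (4.63)² × (1.42)⁴ = 87.16.
F_S7536/F_S1006 = (L_S7536/L_S1006)/(d_S7536/d_S1006)² = 87.16 / (6.35)² = 2.162.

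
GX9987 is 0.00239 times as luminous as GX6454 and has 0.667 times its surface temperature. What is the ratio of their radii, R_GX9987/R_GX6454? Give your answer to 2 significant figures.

0.11

L ∝ R²T⁴ gives R ∝ √L / T², so
R_GX9987/R_GX6454 = √(0.00239) / (0.667)² = 0.04889 / 0.4449 = 0.1099.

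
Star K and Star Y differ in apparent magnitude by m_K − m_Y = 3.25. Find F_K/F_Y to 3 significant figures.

0.0501

F_K/F_Y = 10^(−(m_K − m_Y)/2.5) = 10^(-3.25/2.5) = 10^-1.300 = 0.05012.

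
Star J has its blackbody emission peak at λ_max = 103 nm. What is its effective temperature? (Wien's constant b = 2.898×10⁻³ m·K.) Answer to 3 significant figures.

2.81×10^4 K

T = b/λ_max = 2.898×10⁻³ / (103×10⁻⁹) = 2.814×10^4 K.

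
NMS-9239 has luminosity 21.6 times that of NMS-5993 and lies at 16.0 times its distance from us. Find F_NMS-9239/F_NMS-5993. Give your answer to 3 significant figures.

F = L/(4πd²), so F_NMS-9239/F_NMS-5993 = (L_NMS-9239/L_NMS-5993) / (d_NMS-9239/d_NMS-5993)²
= 21.6 / (16.0)² = 21.6 / 256.0 = 0.08438.

0.0844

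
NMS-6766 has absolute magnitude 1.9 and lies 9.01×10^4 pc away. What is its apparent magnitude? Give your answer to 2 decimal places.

21.67

m = M + 5 log₁₀(d/10 pc) = 1.9 + 5 log₁₀(9.01×10^4/10)
  = 1.9 + 5 × 3.955 = 1.9 + 19.77 = 21.67.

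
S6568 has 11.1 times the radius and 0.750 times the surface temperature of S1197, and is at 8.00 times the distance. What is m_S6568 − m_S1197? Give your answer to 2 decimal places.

0.54

L_S6568/L_S1197 = (11.1)²(0.750)⁴ = 38.98.
F_S6568/F_S1197 = (L_S6568/L_S1197)/(d_S6568/d_S1197)² = 38.98/64.00 = 0.6091.
m_S6568 − m_S1197 = −2.5 log₁₀(0.6091) = 0.54.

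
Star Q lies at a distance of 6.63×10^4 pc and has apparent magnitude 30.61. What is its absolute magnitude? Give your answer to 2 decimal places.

11.50

M = m − 5 log₁₀(d/10 pc) = 30.61 − 5 log₁₀(6.63×10^4/10)
  = 30.61 − 5 × 3.822 = 30.61 − 19.11 = 11.50.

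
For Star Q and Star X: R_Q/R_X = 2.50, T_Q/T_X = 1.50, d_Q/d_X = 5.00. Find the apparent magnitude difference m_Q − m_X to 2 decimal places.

L_Q/L_X = (2.50)²(1.50)⁴ = 31.64.
F_Q/F_X = (L_Q/L_X)/(d_Q/d_X)² = 31.64/25.00 = 1.266.
m_Q − m_X = −2.5 log₁₀(1.266) = -0.26.

-0.26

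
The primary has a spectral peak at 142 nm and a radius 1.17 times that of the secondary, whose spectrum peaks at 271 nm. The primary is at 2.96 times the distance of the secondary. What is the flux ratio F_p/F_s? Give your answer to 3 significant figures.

Wien's law: T_p/T_s = λ_s/λ_p = 271/142 = 1.908.
L_p/L_s = (R_p/R_s)²(T_p/T_s)⁴ = (1.17)²(1.908)⁴ = 18.16.
F_p/F_s = (L_p/L_s)/(d_p/d_s)² = 18.16/(2.96)² = 2.073.

2.07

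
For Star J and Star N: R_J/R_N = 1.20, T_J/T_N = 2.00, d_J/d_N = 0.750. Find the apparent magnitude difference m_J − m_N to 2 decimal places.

L_J/L_N = (1.20)²(2.00)⁴ = 23.04.
F_J/F_N = (L_J/L_N)/(d_J/d_N)² = 23.04/0.5625 = 40.96.
m_J − m_N = −2.5 log₁₀(40.96) = -4.03.

-4.03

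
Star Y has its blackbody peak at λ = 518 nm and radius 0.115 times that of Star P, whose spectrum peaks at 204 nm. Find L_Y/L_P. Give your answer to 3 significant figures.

Wien's law gives T ∝ 1/λ_max, so T_Y/T_P = λ_P/λ_Y = 204/518 = 0.3938.
Then L ∝ R²T⁴ gives L_Y/L_P = (0.115)² × (0.3938)⁴ = 0.01323 × 0.02405 = 3.181×10^-4.

3.18×10^-4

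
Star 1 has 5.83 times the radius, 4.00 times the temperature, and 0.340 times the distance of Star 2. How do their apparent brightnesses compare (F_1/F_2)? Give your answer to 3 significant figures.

L_1/L_2 = (R_1/R_2)²(T_1/T_2)⁴ = (5.83)² × (4.00)⁴ = 8701.
F_1/F_2 = (L_1/L_2)/(d_1/d_2)² = 8701 / (0.340)² = 7.527×10^4.

7.53×10^4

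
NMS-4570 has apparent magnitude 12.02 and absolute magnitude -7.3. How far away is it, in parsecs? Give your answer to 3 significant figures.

7.31×10^4 pc

m − M = 5 log₁₀(d/10 pc)
12.02 − (-7.3) = 19.32 = 5 log₁₀(d/10)
d = 10 × 10^(19.32/5) = 10 × 10^3.864 = 7.311×10^4 pc.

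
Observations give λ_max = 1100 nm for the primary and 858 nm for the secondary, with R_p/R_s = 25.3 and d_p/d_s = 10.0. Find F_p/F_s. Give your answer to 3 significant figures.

Wien's law: T_p/T_s = λ_s/λ_p = 858/1100 = 0.7800.
L_p/L_s = (R_p/R_s)²(T_p/T_s)⁴ = (25.3)²(0.7800)⁴ = 236.9.
F_p/F_s = (L_p/L_s)/(d_p/d_s)² = 236.9/(10.0)² = 2.369.

2.37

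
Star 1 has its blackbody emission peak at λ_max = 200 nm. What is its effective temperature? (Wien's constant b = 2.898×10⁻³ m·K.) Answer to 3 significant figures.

T = b/λ_max = 2.898×10⁻³ / (200×10⁻⁹) = 1.449×10^4 K.

1.45×10^4 K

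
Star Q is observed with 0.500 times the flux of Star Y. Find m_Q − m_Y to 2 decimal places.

0.75

m_Q − m_Y = −2.5 log₁₀(F_Q/F_Y) = −2.5 log₁₀(0.500) = −2.5 × (-0.301) = 0.753.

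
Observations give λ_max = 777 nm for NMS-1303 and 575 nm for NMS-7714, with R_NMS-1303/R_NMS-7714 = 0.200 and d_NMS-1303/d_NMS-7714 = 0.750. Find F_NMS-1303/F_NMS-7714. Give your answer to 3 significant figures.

Wien's law: T_NMS-1303/T_NMS-7714 = λ_NMS-7714/λ_NMS-1303 = 575/777 = 0.7400.
L_NMS-1303/L_NMS-7714 = (R_NMS-1303/R_NMS-7714)²(T_NMS-1303/T_NMS-7714)⁴ = (0.200)²(0.7400)⁴ = 0.01200.
F_NMS-1303/F_NMS-7714 = (L_NMS-1303/L_NMS-7714)/(d_NMS-1303/d_NMS-7714)² = 0.01200/(0.750)² = 0.02133.

0.0213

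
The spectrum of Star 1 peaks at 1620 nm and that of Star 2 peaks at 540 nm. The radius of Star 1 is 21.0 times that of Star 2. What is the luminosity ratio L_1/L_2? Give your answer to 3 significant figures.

5.44

Wien's law gives T ∝ 1/λ_max, so T_1/T_2 = λ_2/λ_1 = 540/1620 = 0.3333.
Then L ∝ R²T⁴ gives L_1/L_2 = (21.0)² × (0.3333)⁴ = 441.0 × 0.01235 = 5.444.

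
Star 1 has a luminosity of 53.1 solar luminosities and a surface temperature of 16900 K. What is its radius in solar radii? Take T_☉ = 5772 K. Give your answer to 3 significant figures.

R/R_☉ = √(L/L_☉) / (T/T_☉)² = √(53.1) / (2.928)²
       = 7.287 / 8.573 = 0.8500.

0.850 solar radii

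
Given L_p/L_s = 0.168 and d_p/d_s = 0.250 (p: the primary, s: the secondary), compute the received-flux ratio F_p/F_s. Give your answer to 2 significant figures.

2.7

F = L/(4πd²), so F_p/F_s = (L_p/L_s) / (d_p/d_s)²
= 0.168 / (0.250)² = 0.168 / 0.06250 = 2.688.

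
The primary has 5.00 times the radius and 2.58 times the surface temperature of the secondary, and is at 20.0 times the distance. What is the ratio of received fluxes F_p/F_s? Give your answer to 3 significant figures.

2.77

L_p/L_s = (R_p/R_s)²(T_p/T_s)⁴ = (5.00)² × (2.58)⁴ = 1108.
F_p/F_s = (L_p/L_s)/(d_p/d_s)² = 1108 / (20.0)² = 2.769.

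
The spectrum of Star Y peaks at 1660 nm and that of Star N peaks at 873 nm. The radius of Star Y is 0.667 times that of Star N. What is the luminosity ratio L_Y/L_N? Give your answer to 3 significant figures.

Wien's law gives T ∝ 1/λ_max, so T_Y/T_N = λ_N/λ_Y = 873/1660 = 0.5259.
Then L ∝ R²T⁴ gives L_Y/L_N = (0.667)² × (0.5259)⁴ = 0.4449 × 0.07649 = 0.03403.

0.0340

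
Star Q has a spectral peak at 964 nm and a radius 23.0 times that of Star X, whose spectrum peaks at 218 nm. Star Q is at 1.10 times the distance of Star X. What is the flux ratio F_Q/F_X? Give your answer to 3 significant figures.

1.14

Wien's law: T_Q/T_X = λ_X/λ_Q = 218/964 = 0.2261.
L_Q/L_X = (R_Q/R_X)²(T_Q/T_X)⁴ = (23.0)²(0.2261)⁴ = 1.383.
F_Q/F_X = (L_Q/L_X)/(d_Q/d_X)² = 1.383/(1.10)² = 1.143.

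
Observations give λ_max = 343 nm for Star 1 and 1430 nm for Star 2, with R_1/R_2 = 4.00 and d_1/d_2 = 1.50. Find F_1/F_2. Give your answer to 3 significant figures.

Wien's law: T_1/T_2 = λ_2/λ_1 = 1430/343 = 4.169.
L_1/L_2 = (R_1/R_2)²(T_1/T_2)⁴ = (4.00)²(4.169)⁴ = 4834.
F_1/F_2 = (L_1/L_2)/(d_1/d_2)² = 4834/(1.50)² = 2148.

2.15×10^3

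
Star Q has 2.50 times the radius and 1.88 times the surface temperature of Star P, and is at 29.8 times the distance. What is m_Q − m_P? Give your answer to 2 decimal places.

L_Q/L_P = (2.50)²(1.88)⁴ = 78.07.
F_Q/F_P = (L_Q/L_P)/(d_Q/d_P)² = 78.07/888.0 = 0.08792.
m_Q − m_P = −2.5 log₁₀(0.08792) = 2.64.

2.64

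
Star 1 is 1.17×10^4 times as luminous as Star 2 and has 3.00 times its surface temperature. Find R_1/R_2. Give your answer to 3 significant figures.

12.0

L ∝ R²T⁴ gives R ∝ √L / T², so
R_1/R_2 = √(1.17×10^4) / (3.00)² = 108.2 / 9.000 = 12.02.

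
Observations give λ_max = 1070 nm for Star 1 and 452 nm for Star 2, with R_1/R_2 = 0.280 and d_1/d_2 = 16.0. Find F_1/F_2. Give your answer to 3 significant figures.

9.75×10^-6

Wien's law: T_1/T_2 = λ_2/λ_1 = 452/1070 = 0.4224.
L_1/L_2 = (R_1/R_2)²(T_1/T_2)⁴ = (0.280)²(0.4224)⁴ = 0.002497.
F_1/F_2 = (L_1/L_2)/(d_1/d_2)² = 0.002497/(16.0)² = 9.752×10^-6.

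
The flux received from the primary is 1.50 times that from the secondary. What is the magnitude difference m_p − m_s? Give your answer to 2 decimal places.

m_p − m_s = −2.5 log₁₀(F_p/F_s) = −2.5 log₁₀(1.50) = −2.5 × (0.176) = -0.440.

-0.44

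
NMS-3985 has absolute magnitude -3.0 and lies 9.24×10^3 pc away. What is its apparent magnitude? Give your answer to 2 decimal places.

11.83

m = M + 5 log₁₀(d/10 pc) = -3.0 + 5 log₁₀(9.24×10^3/10)
  = -3.0 + 5 × 2.966 = -3.0 + 14.83 = 11.83.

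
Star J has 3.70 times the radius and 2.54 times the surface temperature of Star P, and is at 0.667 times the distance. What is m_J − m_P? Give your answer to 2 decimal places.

L_J/L_P = (3.70)²(2.54)⁴ = 569.8.
F_J/F_P = (L_J/L_P)/(d_J/d_P)² = 569.8/0.4449 = 1281.
m_J − m_P = −2.5 log₁₀(1281) = -7.77.

-7.77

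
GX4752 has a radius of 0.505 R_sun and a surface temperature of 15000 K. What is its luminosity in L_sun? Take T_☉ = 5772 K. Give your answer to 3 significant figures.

L/L_☉ = (R/R_☉)² (T/T_☉)⁴ = (0.505)² × (15000/5772)⁴
       = 0.2550 × (2.599)⁴ = 0.2550 × 45.61 = 11.63.

11.6 L_sun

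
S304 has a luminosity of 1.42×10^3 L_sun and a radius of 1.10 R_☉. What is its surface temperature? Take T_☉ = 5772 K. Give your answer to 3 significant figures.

T/T_☉ = (L/L_☉)^(1/4) / (R/R_☉)^(1/2)
T = 5772 × (1.42×10^3)^(1/4) / √(1.10) = 5772 × 6.139 / 1.049 = 3.378×10^4 K.

3.38×10^4 K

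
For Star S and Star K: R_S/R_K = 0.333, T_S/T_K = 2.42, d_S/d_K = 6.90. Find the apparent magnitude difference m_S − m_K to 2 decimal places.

2.74

L_S/L_K = (0.333)²(2.42)⁴ = 3.803.
F_S/F_K = (L_S/L_K)/(d_S/d_K)² = 3.803/47.61 = 0.07988.
m_S − m_K = −2.5 log₁₀(0.07988) = 2.74.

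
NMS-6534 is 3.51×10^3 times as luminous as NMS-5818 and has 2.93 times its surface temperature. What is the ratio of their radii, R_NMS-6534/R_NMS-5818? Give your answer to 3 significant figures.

6.90

L ∝ R²T⁴ gives R ∝ √L / T², so
R_NMS-6534/R_NMS-5818 = √(3.51×10^3) / (2.93)² = 59.25 / 8.585 = 6.901.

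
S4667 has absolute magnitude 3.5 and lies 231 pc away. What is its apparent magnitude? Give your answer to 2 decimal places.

m = M + 5 log₁₀(d/10 pc) = 3.5 + 5 log₁₀(231/10)
  = 3.5 + 5 × 1.364 = 3.5 + 6.82 = 10.32.

10.32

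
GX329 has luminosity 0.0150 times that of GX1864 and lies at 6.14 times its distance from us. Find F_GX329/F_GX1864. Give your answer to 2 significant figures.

4.0×10^-4

F = L/(4πd²), so F_GX329/F_GX1864 = (L_GX329/L_GX1864) / (d_GX329/d_GX1864)²
= 0.0150 / (6.14)² = 0.0150 / 37.70 = 3.979×10^-4.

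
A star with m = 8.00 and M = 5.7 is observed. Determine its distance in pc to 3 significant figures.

28.8 pc

m − M = 5 log₁₀(d/10 pc)
8.00 − (5.7) = 2.30 = 5 log₁₀(d/10)
d = 10 × 10^(2.30/5) = 10 × 10^0.460 = 28.84 pc.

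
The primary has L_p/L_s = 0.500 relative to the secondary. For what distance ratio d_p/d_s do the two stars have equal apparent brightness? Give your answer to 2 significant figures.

0.71

Equal flux requires L_p/d_p² = L_s/d_s², so d_p/d_s = √(L_p/L_s)
= √(0.500) = 0.7071.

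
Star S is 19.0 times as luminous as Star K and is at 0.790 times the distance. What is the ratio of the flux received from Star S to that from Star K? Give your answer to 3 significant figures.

30.4

F = L/(4πd²), so F_S/F_K = (L_S/L_K) / (d_S/d_K)²
= 19.0 / (0.790)² = 19.0 / 0.6241 = 30.44.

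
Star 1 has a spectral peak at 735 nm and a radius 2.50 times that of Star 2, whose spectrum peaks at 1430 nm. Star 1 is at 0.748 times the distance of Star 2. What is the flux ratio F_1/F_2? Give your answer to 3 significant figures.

Wien's law: T_1/T_2 = λ_2/λ_1 = 1430/735 = 1.946.
L_1/L_2 = (R_1/R_2)²(T_1/T_2)⁴ = (2.50)²(1.946)⁴ = 89.55.
F_1/F_2 = (L_1/L_2)/(d_1/d_2)² = 89.55/(0.748)² = 160.1.

160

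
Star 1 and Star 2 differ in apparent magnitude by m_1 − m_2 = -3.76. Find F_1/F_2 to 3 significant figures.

31.9

F_1/F_2 = 10^(−(m_1 − m_2)/2.5) = 10^(3.76/2.5) = 10^1.504 = 31.92.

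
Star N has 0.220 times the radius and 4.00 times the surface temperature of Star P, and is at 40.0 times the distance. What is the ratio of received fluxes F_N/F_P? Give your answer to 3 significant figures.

L_N/L_P = (R_N/R_P)²(T_N/T_P)⁴ = (0.220)² × (4.00)⁴ = 12.39.
F_N/F_P = (L_N/L_P)/(d_N/d_P)² = 12.39 / (40.0)² = 0.007744.

0.00774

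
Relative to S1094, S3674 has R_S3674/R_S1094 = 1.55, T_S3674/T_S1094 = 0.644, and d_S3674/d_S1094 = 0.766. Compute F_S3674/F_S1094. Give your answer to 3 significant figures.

0.704

L_S3674/L_S1094 = (R_S3674/R_S1094)²(T_S3674/T_S1094)⁴ = (1.55)² × (0.644)⁴ = 0.4132.
F_S3674/F_S1094 = (L_S3674/L_S1094)/(d_S3674/d_S1094)² = 0.4132 / (0.766)² = 0.7043.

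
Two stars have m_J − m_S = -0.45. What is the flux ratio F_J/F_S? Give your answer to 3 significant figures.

1.51

F_J/F_S = 10^(−(m_J − m_S)/2.5) = 10^(0.45/2.5) = 10^0.180 = 1.514.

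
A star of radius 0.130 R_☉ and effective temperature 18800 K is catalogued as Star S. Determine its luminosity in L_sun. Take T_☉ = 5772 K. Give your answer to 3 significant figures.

1.90 L_sun

L/L_☉ = (R/R_☉)² (T/T_☉)⁴ = (0.130)² × (18800/5772)⁴
       = 0.01690 × (3.257)⁴ = 0.01690 × 112.5 = 1.902.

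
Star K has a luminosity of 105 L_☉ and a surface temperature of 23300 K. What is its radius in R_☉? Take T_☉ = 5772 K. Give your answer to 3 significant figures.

0.629 R_☉

R/R_☉ = √(L/L_☉) / (T/T_☉)² = √(105) / (4.037)²
       = 10.25 / 16.30 = 0.6288.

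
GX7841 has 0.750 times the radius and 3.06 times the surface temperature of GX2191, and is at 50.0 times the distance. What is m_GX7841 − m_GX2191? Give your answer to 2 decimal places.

L_GX7841/L_GX2191 = (0.750)²(3.06)⁴ = 49.32.
F_GX7841/F_GX2191 = (L_GX7841/L_GX2191)/(d_GX7841/d_GX2191)² = 49.32/2500 = 0.01973.
m_GX7841 − m_GX2191 = −2.5 log₁₀(0.01973) = 4.26.

4.26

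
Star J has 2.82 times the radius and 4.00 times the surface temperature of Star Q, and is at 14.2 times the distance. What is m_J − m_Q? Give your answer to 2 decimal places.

-2.51

L_J/L_Q = (2.82)²(4.00)⁴ = 2036.
F_J/F_Q = (L_J/L_Q)/(d_J/d_Q)² = 2036/201.6 = 10.10.
m_J − m_Q = −2.5 log₁₀(10.10) = -2.51.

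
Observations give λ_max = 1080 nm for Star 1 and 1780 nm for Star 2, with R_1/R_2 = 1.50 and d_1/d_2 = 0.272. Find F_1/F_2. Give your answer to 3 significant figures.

224

Wien's law: T_1/T_2 = λ_2/λ_1 = 1780/1080 = 1.648.
L_1/L_2 = (R_1/R_2)²(T_1/T_2)⁴ = (1.50)²(1.648)⁴ = 16.60.
F_1/F_2 = (L_1/L_2)/(d_1/d_2)² = 16.60/(0.272)² = 224.4.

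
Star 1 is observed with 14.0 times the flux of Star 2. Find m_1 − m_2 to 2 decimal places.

-2.87

m_1 − m_2 = −2.5 log₁₀(F_1/F_2) = −2.5 log₁₀(14.0) = −2.5 × (1.146) = -2.865.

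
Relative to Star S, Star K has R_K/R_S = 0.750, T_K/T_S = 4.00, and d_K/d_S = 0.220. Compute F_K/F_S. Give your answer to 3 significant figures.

L_K/L_S = (R_K/R_S)²(T_K/T_S)⁴ = (0.750)² × (4.00)⁴ = 144.0.
F_K/F_S = (L_K/L_S)/(d_K/d_S)² = 144.0 / (0.220)² = 2975.

2.98×10^3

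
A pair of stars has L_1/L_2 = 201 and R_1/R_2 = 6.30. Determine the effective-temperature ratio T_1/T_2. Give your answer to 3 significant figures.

1.50

L ∝ R²T⁴ gives T ∝ (L/R²)^(1/4), so
T_1/T_2 = (201 / 6.30²)^(1/4) = (5.064)^(1/4) = 1.500.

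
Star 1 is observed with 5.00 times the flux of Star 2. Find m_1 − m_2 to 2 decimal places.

m_1 − m_2 = −2.5 log₁₀(F_1/F_2) = −2.5 log₁₀(5.00) = −2.5 × (0.699) = -1.747.

-1.75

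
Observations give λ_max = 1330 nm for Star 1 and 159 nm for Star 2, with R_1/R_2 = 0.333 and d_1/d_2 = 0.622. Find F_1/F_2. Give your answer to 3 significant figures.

Wien's law: T_1/T_2 = λ_2/λ_1 = 159/1330 = 0.1195.
L_1/L_2 = (R_1/R_2)²(T_1/T_2)⁴ = (0.333)²(0.1195)⁴ = 2.265×10^-5.
F_1/F_2 = (L_1/L_2)/(d_1/d_2)² = 2.265×10^-5/(0.622)² = 5.854×10^-5.

5.85×10^-5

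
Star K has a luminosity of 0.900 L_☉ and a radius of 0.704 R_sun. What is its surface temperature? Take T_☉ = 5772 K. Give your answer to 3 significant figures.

T/T_☉ = (L/L_☉)^(1/4) / (R/R_☉)^(1/2)
T = 5772 × (0.900)^(1/4) / √(0.704) = 5772 × 0.9740 / 0.8390 = 6700 K.

6.70×10^3 K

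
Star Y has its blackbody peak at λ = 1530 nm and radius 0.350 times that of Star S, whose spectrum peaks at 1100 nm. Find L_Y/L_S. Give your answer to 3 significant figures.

0.0327

Wien's law gives T ∝ 1/λ_max, so T_Y/T_S = λ_S/λ_Y = 1100/1530 = 0.7190.
Then L ∝ R²T⁴ gives L_Y/L_S = (0.350)² × (0.7190)⁴ = 0.1225 × 0.2672 = 0.03273.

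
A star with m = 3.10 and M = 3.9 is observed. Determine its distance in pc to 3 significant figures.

m − M = 5 log₁₀(d/10 pc)
3.10 − (3.9) = -0.80 = 5 log₁₀(d/10)
d = 10 × 10^(-0.80/5) = 10 × 10^-0.160 = 6.918 pc.

6.92 pc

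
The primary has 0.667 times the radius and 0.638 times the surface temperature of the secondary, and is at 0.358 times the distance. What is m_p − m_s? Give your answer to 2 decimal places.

L_p/L_s = (0.667)²(0.638)⁴ = 0.07371.
F_p/F_s = (L_p/L_s)/(d_p/d_s)² = 0.07371/0.1282 = 0.5751.
m_p − m_s = −2.5 log₁₀(0.5751) = 0.60.

0.60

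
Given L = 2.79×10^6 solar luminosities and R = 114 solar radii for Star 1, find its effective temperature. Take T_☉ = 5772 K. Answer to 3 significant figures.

T/T_☉ = (L/L_☉)^(1/4) / (R/R_☉)^(1/2)
T = 5772 × (2.79×10^6)^(1/4) / √(114) = 5772 × 40.87 / 10.68 = 2.209×10^4 K.

2.21×10^4 K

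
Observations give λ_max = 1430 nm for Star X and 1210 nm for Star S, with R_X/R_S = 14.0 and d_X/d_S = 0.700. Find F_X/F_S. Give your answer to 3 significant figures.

205

Wien's law: T_X/T_S = λ_S/λ_X = 1210/1430 = 0.8462.
L_X/L_S = (R_X/R_S)²(T_X/T_S)⁴ = (14.0)²(0.8462)⁴ = 100.5.
F_X/F_S = (L_X/L_S)/(d_X/d_S)² = 100.5/(0.700)² = 205.0.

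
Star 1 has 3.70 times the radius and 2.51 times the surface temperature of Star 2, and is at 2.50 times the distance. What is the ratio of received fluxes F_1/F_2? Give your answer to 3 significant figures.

86.9

L_1/L_2 = (R_1/R_2)²(T_1/T_2)⁴ = (3.70)² × (2.51)⁴ = 543.4.
F_1/F_2 = (L_1/L_2)/(d_1/d_2)² = 543.4 / (2.50)² = 86.94.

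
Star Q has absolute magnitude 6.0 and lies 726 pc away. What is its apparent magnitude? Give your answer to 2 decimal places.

15.30

m = M + 5 log₁₀(d/10 pc) = 6.0 + 5 log₁₀(726/10)
  = 6.0 + 5 × 1.861 = 6.0 + 9.30 = 15.30.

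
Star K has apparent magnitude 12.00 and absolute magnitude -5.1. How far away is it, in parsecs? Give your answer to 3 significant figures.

2.63×10^4 pc

m − M = 5 log₁₀(d/10 pc)
12.00 − (-5.1) = 17.10 = 5 log₁₀(d/10)
d = 10 × 10^(17.10/5) = 10 × 10^3.420 = 2.630×10^4 pc.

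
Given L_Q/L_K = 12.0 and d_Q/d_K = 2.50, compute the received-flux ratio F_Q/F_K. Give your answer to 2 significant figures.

1.9

F = L/(4πd²), so F_Q/F_K = (L_Q/L_K) / (d_Q/d_K)²
= 12.0 / (2.50)² = 12.0 / 6.250 = 1.920.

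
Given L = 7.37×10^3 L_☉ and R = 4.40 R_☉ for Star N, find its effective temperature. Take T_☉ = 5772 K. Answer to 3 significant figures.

T/T_☉ = (L/L_☉)^(1/4) / (R/R_☉)^(1/2)
T = 5772 × (7.37×10^3)^(1/4) / √(4.40) = 5772 × 9.265 / 2.098 = 2.550×10^4 K.

2.55×10^4 K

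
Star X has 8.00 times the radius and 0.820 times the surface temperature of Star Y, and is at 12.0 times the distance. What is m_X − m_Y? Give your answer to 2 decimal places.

L_X/L_Y = (8.00)²(0.820)⁴ = 28.94.
F_X/F_Y = (L_X/L_Y)/(d_X/d_Y)² = 28.94/144.0 = 0.2009.
m_X − m_Y = −2.5 log₁₀(0.2009) = 1.74.

1.74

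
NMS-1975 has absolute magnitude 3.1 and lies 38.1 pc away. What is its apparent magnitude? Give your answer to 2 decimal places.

6.00

m = M + 5 log₁₀(d/10 pc) = 3.1 + 5 log₁₀(38.1/10)
  = 3.1 + 5 × 0.581 = 3.1 + 2.90 = 6.00.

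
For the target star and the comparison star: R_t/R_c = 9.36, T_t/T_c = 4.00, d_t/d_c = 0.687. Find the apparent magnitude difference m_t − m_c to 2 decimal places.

L_t/L_c = (9.36)²(4.00)⁴ = 2.243×10^4.
F_t/F_c = (L_t/L_c)/(d_t/d_c)² = 2.243×10^4/0.4720 = 4.752×10^4.
m_t − m_c = −2.5 log₁₀(4.752×10^4) = -11.69.

-11.69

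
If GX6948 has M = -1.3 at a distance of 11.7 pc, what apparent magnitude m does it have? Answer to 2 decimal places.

m = M + 5 log₁₀(d/10 pc) = -1.3 + 5 log₁₀(11.7/10)
  = -1.3 + 5 × 0.068 = -1.3 + 0.34 = -0.96.

-0.96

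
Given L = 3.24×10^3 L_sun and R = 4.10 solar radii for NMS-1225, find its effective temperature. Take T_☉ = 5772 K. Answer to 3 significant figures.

2.15×10^4 K

T/T_☉ = (L/L_☉)^(1/4) / (R/R_☉)^(1/2)
T = 5772 × (3.24×10^3)^(1/4) / √(4.10) = 5772 × 7.545 / 2.025 = 2.151×10^4 K.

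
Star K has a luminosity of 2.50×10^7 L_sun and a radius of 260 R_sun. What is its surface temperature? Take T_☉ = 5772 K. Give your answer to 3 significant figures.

T/T_☉ = (L/L_☉)^(1/4) / (R/R_☉)^(1/2)
T = 5772 × (2.50×10^7)^(1/4) / √(260) = 5772 × 70.71 / 16.12 = 2.531×10^4 K.

2.53×10^4 K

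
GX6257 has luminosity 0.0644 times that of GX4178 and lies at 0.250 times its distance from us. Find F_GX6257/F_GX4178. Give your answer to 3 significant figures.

1.03

F = L/(4πd²), so F_GX6257/F_GX4178 = (L_GX6257/L_GX4178) / (d_GX6257/d_GX4178)²
= 0.0644 / (0.250)² = 0.0644 / 0.06250 = 1.030.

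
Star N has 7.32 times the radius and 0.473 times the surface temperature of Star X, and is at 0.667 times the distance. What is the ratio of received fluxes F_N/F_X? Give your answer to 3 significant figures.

6.03

L_N/L_X = (R_N/R_X)²(T_N/T_X)⁴ = (7.32)² × (0.473)⁴ = 2.682.
F_N/F_X = (L_N/L_X)/(d_N/d_X)² = 2.682 / (0.667)² = 6.029.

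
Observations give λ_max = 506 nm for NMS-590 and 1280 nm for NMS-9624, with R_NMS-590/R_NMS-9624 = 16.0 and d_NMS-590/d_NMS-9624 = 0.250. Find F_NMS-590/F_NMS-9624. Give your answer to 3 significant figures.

1.68×10^5

Wien's law: T_NMS-590/T_NMS-9624 = λ_NMS-9624/λ_NMS-590 = 1280/506 = 2.530.
L_NMS-590/L_NMS-9624 = (R_NMS-590/R_NMS-9624)²(T_NMS-590/T_NMS-9624)⁴ = (16.0)²(2.530)⁴ = 1.048×10^4.
F_NMS-590/F_NMS-9624 = (L_NMS-590/L_NMS-9624)/(d_NMS-590/d_NMS-9624)² = 1.048×10^4/(0.250)² = 1.677×10^5.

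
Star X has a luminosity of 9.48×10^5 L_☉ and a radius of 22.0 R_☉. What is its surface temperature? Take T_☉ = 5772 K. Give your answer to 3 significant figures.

3.84×10^4 K

T/T_☉ = (L/L_☉)^(1/4) / (R/R_☉)^(1/2)
T = 5772 × (9.48×10^5)^(1/4) / √(22.0) = 5772 × 31.20 / 4.690 = 3.840×10^4 K.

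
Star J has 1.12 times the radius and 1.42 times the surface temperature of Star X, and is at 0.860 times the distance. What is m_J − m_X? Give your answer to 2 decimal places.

-2.10

L_J/L_X = (1.12)²(1.42)⁴ = 5.100.
F_J/F_X = (L_J/L_X)/(d_J/d_X)² = 5.100/0.7396 = 6.896.
m_J − m_X = −2.5 log₁₀(6.896) = -2.10.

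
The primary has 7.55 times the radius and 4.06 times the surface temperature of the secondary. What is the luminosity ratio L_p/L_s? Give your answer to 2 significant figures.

From the Stefan–Boltzmann law, L ∝ R²T⁴, so
L_p/L_s = (R_p/R_s)² (T_p/T_s)⁴ = (7.55)² × (4.06)⁴ = 57.00 × 271.7 = 1.549×10^4.

1.5×10^4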